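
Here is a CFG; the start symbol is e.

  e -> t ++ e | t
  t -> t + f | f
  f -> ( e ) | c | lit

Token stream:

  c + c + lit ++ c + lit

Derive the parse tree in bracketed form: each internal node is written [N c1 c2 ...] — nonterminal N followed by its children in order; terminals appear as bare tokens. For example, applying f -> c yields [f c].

[e [t [t [t [f c]] + [f c]] + [f lit]] ++ [e [t [t [f c]] + [f lit]]]]

e
t ++ e
t + f ++ e
t + f + f ++ e
f + f + f ++ e
c + f + f ++ e
c + c + f ++ e
c + c + lit ++ e
c + c + lit ++ t
c + c + lit ++ t + f
c + c + lit ++ f + f
c + c + lit ++ c + f
c + c + lit ++ c + lit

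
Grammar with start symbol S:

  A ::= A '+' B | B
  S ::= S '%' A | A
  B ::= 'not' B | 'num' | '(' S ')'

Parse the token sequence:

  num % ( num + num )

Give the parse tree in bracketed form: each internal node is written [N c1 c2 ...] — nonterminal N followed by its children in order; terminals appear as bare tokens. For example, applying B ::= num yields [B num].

S
S % A
A % A
B % A
num % A
num % B
num % ( S )
num % ( A )
num % ( A + B )
num % ( B + B )
num % ( num + B )
num % ( num + num )

[S [S [A [B num]]] % [A [B ( [S [A [A [B num]] + [B num]]] )]]]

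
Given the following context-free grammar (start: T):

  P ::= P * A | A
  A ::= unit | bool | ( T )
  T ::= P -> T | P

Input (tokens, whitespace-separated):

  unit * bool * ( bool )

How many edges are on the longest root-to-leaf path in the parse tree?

[T [P [P [P [A unit]] * [A bool]] * [A ( [T [P [A bool]]] )]]]

6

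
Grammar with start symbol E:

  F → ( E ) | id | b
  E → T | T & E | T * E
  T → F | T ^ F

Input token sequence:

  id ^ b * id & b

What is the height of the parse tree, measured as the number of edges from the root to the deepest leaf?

[E [T [T [F id]] ^ [F b]] * [E [T [F id]] & [E [T [F b]]]]]

5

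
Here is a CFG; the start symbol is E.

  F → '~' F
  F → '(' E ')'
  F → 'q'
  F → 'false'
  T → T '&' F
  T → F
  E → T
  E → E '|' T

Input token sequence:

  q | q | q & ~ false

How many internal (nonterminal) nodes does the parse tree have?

[E [E [E [T [F q]]] | [T [F q]]] | [T [T [F q]] & [F ~ [F false]]]]

12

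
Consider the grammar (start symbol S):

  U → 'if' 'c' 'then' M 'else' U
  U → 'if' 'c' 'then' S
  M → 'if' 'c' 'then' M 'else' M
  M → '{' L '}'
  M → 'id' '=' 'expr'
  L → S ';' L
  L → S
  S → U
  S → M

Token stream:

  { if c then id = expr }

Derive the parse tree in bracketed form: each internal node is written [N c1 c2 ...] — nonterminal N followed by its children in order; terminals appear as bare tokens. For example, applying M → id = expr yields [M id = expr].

[S [M { [L [S [U if c then [S [M id = expr]]]]] }]]

S
M
{ L }
{ S }
{ U }
{ if c then S }
{ if c then M }
{ if c then id = expr }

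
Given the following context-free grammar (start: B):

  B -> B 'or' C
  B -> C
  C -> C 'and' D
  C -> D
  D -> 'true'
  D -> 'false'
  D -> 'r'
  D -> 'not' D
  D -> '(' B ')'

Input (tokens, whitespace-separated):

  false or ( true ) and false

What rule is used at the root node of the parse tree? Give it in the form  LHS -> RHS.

B -> B 'or' C

[B [B [C [D false]]] or [C [C [D ( [B [C [D true]]] )]] and [D false]]]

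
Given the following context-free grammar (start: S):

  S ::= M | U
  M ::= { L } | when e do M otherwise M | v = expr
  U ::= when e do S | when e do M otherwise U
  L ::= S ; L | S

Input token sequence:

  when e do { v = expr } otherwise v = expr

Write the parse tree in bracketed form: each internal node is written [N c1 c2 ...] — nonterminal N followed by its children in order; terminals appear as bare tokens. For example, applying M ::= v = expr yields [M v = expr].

S
M
when e do M otherwise M
when e do { L } otherwise M
when e do { S } otherwise M
when e do { M } otherwise M
when e do { v = expr } otherwise M
when e do { v = expr } otherwise v = expr

[S [M when e do [M { [L [S [M v = expr]]] }] otherwise [M v = expr]]]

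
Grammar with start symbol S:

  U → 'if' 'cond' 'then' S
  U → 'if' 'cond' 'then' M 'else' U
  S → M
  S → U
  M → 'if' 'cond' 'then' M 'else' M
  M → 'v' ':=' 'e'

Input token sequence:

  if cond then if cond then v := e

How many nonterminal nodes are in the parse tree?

6

[S [U if cond then [S [U if cond then [S [M v := e]]]]]]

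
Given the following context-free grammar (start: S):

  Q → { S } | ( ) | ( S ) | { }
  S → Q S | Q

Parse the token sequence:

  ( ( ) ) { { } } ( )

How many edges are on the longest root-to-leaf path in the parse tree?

5

[S [Q ( [S [Q ( )]] )] [S [Q { [S [Q { }]] }] [S [Q ( )]]]]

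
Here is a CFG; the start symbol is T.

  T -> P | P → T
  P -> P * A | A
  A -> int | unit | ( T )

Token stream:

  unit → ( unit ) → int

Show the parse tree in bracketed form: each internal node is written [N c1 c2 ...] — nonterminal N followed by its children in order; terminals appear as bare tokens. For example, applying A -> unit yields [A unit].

[T [P [A unit]] → [T [P [A ( [T [P [A unit]]] )]] → [T [P [A int]]]]]

T
P → T
A → T
unit → T
unit → P → T
unit → A → T
unit → ( T ) → T
unit → ( P ) → T
unit → ( A ) → T
unit → ( unit ) → T
unit → ( unit ) → P
unit → ( unit ) → A
unit → ( unit ) → int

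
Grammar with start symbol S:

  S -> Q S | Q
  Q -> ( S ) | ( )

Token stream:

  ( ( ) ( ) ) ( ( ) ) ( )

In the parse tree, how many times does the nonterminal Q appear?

6

[S [Q ( [S [Q ( )] [S [Q ( )]]] )] [S [Q ( [S [Q ( )]] )] [S [Q ( )]]]]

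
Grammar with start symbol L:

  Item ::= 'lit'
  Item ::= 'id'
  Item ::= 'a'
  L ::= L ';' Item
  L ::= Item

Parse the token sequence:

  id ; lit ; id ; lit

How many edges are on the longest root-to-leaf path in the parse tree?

5

[L [L [L [L [Item id]] ; [Item lit]] ; [Item id]] ; [Item lit]]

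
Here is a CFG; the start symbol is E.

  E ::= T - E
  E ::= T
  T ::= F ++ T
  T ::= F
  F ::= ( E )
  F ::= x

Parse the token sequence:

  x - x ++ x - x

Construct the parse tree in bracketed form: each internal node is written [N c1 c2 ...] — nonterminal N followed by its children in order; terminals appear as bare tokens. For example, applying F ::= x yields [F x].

[E [T [F x]] - [E [T [F x] ++ [T [F x]]] - [E [T [F x]]]]]

E
T - E
F - E
x - E
x - T - E
x - F ++ T - E
x - x ++ T - E
x - x ++ F - E
x - x ++ x - E
x - x ++ x - T
x - x ++ x - F
x - x ++ x - x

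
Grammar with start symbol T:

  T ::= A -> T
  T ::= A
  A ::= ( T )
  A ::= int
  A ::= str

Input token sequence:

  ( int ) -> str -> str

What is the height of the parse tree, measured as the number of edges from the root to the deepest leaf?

[T [A ( [T [A int]] )] -> [T [A str] -> [T [A str]]]]

4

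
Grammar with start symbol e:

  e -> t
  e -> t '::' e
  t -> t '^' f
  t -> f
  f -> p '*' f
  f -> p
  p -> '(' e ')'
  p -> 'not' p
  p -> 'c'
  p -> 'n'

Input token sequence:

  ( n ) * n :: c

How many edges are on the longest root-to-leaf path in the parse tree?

8

[e [t [f [p ( [e [t [f [p n]]]] )] * [f [p n]]]] :: [e [t [f [p c]]]]]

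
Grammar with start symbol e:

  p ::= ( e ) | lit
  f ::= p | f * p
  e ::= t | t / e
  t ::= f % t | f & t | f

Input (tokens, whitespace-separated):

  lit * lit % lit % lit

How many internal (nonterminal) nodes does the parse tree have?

[e [t [f [f [p lit]] * [p lit]] % [t [f [p lit]] % [t [f [p lit]]]]]]

12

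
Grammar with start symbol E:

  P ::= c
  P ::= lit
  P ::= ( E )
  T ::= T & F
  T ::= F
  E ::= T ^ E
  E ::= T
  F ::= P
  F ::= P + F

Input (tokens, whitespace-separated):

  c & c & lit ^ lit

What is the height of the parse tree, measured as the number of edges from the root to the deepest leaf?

[E [T [T [T [F [P c]]] & [F [P c]]] & [F [P lit]]] ^ [E [T [F [P lit]]]]]

6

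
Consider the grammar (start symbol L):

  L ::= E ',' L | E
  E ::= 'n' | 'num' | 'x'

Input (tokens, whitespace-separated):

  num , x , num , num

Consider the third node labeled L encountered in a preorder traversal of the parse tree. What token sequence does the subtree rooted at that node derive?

[L [E num] , [L [E x] , [L [E num] , [L [E num]]]]]

num , num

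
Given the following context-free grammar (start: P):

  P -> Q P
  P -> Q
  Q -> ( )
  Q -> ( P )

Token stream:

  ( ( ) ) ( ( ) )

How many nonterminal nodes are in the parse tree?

[P [Q ( [P [Q ( )]] )] [P [Q ( [P [Q ( )]] )]]]

8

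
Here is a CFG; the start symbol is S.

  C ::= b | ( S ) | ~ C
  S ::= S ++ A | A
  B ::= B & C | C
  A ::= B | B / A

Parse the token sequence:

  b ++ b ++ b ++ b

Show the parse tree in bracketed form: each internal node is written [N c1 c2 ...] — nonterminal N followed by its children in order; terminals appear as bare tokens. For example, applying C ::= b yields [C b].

S
S ++ A
S ++ A ++ A
S ++ A ++ A ++ A
A ++ A ++ A ++ A
B ++ A ++ A ++ A
C ++ A ++ A ++ A
b ++ A ++ A ++ A
b ++ B ++ A ++ A
b ++ C ++ A ++ A
b ++ b ++ A ++ A
b ++ b ++ B ++ A
b ++ b ++ C ++ A
b ++ b ++ b ++ A
b ++ b ++ b ++ B
b ++ b ++ b ++ C
b ++ b ++ b ++ b

[S [S [S [S [A [B [C b]]]] ++ [A [B [C b]]]] ++ [A [B [C b]]]] ++ [A [B [C b]]]]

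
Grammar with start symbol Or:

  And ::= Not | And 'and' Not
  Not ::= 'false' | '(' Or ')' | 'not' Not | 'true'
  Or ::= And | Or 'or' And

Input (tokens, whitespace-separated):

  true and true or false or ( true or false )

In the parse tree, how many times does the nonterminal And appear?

6

[Or [Or [Or [And [And [Not true]] and [Not true]]] or [And [Not false]]] or [And [Not ( [Or [Or [And [Not true]]] or [And [Not false]]] )]]]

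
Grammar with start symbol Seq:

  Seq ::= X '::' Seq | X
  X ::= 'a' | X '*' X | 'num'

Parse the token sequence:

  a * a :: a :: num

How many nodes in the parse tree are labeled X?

[Seq [X [X a] * [X a]] :: [Seq [X a] :: [Seq [X num]]]]

5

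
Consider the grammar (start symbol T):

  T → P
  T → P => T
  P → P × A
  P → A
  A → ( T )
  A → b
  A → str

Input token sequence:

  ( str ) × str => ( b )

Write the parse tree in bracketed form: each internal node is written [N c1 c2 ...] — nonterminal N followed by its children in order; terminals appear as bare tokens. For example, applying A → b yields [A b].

T
P => T
P × A => T
A × A => T
( T ) × A => T
( P ) × A => T
( A ) × A => T
( str ) × A => T
( str ) × str => T
( str ) × str => P
( str ) × str => A
( str ) × str => ( T )
( str ) × str => ( P )
( str ) × str => ( A )
( str ) × str => ( b )

[T [P [P [A ( [T [P [A str]]] )]] × [A str]] => [T [P [A ( [T [P [A b]]] )]]]]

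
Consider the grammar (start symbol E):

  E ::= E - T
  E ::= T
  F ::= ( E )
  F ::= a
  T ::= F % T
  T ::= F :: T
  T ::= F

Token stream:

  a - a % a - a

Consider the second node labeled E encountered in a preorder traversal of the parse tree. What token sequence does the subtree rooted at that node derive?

a - a % a

[E [E [E [T [F a]]] - [T [F a] % [T [F a]]]] - [T [F a]]]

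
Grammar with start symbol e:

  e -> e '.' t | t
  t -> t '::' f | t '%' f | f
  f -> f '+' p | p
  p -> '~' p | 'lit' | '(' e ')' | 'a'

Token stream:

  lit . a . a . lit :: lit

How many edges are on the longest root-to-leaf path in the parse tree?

7

[e [e [e [e [t [f [p lit]]]] . [t [f [p a]]]] . [t [f [p a]]]] . [t [t [f [p lit]]] :: [f [p lit]]]]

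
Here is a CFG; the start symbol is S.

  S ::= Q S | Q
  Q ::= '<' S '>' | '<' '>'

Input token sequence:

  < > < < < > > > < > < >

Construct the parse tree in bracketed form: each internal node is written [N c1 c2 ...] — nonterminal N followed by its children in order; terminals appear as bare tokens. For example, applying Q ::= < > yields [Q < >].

[S [Q < >] [S [Q < [S [Q < [S [Q < >]] >]] >] [S [Q < >] [S [Q < >]]]]]

S
Q S
< > S
< > Q S
< > < S > S
< > < Q > S
< > < < S > > S
< > < < Q > > S
< > < < < > > > S
< > < < < > > > Q S
< > < < < > > > < > S
< > < < < > > > < > Q
< > < < < > > > < > < >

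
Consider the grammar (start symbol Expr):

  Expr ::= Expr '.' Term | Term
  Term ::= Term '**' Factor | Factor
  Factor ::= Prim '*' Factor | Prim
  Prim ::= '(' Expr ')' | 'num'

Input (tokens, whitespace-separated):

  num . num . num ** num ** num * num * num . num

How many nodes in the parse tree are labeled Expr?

4

[Expr [Expr [Expr [Expr [Term [Factor [Prim num]]]] . [Term [Factor [Prim num]]]] . [Term [Term [Term [Factor [Prim num]]] ** [Factor [Prim num]]] ** [Factor [Prim num] * [Factor [Prim num] * [Factor [Prim num]]]]]] . [Term [Factor [Prim num]]]]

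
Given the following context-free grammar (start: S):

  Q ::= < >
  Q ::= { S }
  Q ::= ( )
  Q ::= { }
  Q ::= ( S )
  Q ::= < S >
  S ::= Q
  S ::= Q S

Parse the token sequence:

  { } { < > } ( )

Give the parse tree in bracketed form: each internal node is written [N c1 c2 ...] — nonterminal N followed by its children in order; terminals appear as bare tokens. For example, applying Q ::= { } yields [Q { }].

[S [Q { }] [S [Q { [S [Q < >]] }] [S [Q ( )]]]]

S
Q S
{ } S
{ } Q S
{ } { S } S
{ } { Q } S
{ } { < > } S
{ } { < > } Q
{ } { < > } ( )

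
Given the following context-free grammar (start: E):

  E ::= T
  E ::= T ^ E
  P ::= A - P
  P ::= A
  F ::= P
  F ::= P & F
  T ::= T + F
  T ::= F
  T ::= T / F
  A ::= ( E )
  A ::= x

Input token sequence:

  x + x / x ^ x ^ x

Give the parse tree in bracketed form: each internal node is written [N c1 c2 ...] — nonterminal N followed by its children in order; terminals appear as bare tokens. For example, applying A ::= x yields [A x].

[E [T [T [T [F [P [A x]]]] + [F [P [A x]]]] / [F [P [A x]]]] ^ [E [T [F [P [A x]]]] ^ [E [T [F [P [A x]]]]]]]

E
T ^ E
T / F ^ E
T + F / F ^ E
F + F / F ^ E
P + F / F ^ E
A + F / F ^ E
x + F / F ^ E
x + P / F ^ E
x + A / F ^ E
x + x / F ^ E
x + x / P ^ E
x + x / A ^ E
x + x / x ^ E
x + x / x ^ T ^ E
x + x / x ^ F ^ E
x + x / x ^ P ^ E
x + x / x ^ A ^ E
x + x / x ^ x ^ E
x + x / x ^ x ^ T
x + x / x ^ x ^ F
x + x / x ^ x ^ P
x + x / x ^ x ^ A
x + x / x ^ x ^ x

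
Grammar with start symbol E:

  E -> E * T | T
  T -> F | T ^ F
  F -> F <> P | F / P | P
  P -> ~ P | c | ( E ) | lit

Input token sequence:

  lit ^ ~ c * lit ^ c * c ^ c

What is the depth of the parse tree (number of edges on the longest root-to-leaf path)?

[E [E [E [T [T [F [P lit]]] ^ [F [P ~ [P c]]]]] * [T [T [F [P lit]]] ^ [F [P c]]]] * [T [T [F [P c]]] ^ [F [P c]]]]

7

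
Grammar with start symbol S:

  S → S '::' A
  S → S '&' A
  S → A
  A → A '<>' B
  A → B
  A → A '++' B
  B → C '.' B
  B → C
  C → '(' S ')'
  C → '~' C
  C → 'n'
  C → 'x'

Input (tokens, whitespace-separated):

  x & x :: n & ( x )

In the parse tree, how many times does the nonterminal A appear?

[S [S [S [S [A [B [C x]]]] & [A [B [C x]]]] :: [A [B [C n]]]] & [A [B [C ( [S [A [B [C x]]]] )]]]]

5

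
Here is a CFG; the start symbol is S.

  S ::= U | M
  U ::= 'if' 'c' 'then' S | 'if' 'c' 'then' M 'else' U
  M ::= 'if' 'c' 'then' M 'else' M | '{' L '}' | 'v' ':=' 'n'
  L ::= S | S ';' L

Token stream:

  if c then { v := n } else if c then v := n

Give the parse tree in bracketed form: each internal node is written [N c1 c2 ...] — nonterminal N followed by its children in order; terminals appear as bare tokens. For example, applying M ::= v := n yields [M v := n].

S
U
if c then M else U
if c then { L } else U
if c then { S } else U
if c then { M } else U
if c then { v := n } else U
if c then { v := n } else if c then S
if c then { v := n } else if c then M
if c then { v := n } else if c then v := n

[S [U if c then [M { [L [S [M v := n]]] }] else [U if c then [S [M v := n]]]]]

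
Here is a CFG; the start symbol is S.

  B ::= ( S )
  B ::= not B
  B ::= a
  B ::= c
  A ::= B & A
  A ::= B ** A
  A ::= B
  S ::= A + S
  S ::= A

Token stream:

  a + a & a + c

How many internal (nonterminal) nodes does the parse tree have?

11

[S [A [B a]] + [S [A [B a] & [A [B a]]] + [S [A [B c]]]]]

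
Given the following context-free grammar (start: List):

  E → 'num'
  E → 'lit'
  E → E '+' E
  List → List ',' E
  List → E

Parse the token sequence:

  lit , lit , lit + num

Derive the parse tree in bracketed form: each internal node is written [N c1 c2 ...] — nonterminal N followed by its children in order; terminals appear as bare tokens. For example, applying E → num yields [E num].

[List [List [List [E lit]] , [E lit]] , [E [E lit] + [E num]]]

List
List , E
List , E , E
E , E , E
lit , E , E
lit , lit , E
lit , lit , E + E
lit , lit , lit + E
lit , lit , lit + num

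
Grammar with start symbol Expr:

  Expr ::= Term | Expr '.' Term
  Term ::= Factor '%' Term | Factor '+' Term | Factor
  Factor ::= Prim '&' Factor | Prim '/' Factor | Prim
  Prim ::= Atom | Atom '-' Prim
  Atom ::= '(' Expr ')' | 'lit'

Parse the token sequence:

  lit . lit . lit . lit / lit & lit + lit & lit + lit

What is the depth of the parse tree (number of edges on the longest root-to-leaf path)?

[Expr [Expr [Expr [Expr [Term [Factor [Prim [Atom lit]]]]] . [Term [Factor [Prim [Atom lit]]]]] . [Term [Factor [Prim [Atom lit]]]]] . [Term [Factor [Prim [Atom lit]] / [Factor [Prim [Atom lit]] & [Factor [Prim [Atom lit]]]]] + [Term [Factor [Prim [Atom lit]] & [Factor [Prim [Atom lit]]]] + [Term [Factor [Prim [Atom lit]]]]]]]

8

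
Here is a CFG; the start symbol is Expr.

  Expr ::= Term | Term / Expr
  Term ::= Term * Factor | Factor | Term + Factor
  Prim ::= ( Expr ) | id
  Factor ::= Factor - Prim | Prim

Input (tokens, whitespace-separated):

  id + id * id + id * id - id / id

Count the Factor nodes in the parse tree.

7

[Expr [Term [Term [Term [Term [Term [Factor [Prim id]]] + [Factor [Prim id]]] * [Factor [Prim id]]] + [Factor [Prim id]]] * [Factor [Factor [Prim id]] - [Prim id]]] / [Expr [Term [Factor [Prim id]]]]]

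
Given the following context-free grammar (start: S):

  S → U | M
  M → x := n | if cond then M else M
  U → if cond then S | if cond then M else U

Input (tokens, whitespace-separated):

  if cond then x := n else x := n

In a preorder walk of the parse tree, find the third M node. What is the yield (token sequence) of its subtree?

[S [M if cond then [M x := n] else [M x := n]]]

x := n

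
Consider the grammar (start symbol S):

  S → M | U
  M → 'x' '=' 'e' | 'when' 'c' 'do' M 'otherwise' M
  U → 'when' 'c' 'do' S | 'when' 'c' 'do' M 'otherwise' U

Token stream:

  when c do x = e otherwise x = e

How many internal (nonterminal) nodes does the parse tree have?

[S [M when c do [M x = e] otherwise [M x = e]]]

4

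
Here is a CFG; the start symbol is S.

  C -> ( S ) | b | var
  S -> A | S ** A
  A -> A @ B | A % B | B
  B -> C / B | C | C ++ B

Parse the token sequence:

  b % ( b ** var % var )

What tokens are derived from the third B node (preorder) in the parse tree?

b

[S [A [A [B [C b]]] % [B [C ( [S [S [A [B [C b]]]] ** [A [A [B [C var]]] % [B [C var]]]] )]]]]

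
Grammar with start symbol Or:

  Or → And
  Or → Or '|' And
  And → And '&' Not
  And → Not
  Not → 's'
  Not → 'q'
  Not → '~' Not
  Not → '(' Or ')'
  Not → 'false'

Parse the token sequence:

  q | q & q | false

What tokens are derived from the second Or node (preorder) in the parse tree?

[Or [Or [Or [And [Not q]]] | [And [And [Not q]] & [Not q]]] | [And [Not false]]]

q | q & q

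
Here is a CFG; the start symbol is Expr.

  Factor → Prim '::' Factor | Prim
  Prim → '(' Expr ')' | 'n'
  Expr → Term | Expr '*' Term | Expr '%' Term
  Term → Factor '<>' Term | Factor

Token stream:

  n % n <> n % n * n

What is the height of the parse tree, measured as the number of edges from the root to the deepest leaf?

[Expr [Expr [Expr [Expr [Term [Factor [Prim n]]]] % [Term [Factor [Prim n]] <> [Term [Factor [Prim n]]]]] % [Term [Factor [Prim n]]]] * [Term [Factor [Prim n]]]]

7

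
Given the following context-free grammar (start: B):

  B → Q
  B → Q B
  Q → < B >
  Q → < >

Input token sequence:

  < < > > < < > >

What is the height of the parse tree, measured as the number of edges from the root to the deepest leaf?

5

[B [Q < [B [Q < >]] >] [B [Q < [B [Q < >]] >]]]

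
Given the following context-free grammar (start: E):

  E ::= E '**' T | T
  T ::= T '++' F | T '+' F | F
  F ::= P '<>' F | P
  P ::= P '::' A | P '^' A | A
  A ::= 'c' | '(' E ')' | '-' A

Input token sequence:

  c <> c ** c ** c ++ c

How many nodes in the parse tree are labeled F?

[E [E [E [T [F [P [A c]] <> [F [P [A c]]]]]] ** [T [F [P [A c]]]]] ** [T [T [F [P [A c]]]] ++ [F [P [A c]]]]]

5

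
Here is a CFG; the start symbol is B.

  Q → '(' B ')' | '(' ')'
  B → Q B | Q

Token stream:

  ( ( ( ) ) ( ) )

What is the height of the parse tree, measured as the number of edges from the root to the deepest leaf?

6

[B [Q ( [B [Q ( [B [Q ( )]] )] [B [Q ( )]]] )]]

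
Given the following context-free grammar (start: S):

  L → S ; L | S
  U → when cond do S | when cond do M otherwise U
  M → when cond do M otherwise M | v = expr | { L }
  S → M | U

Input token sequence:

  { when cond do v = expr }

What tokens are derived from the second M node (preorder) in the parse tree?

v = expr

[S [M { [L [S [U when cond do [S [M v = expr]]]]] }]]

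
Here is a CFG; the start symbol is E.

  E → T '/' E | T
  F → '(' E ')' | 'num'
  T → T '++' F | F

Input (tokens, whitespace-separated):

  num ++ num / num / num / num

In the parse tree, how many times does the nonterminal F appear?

[E [T [T [F num]] ++ [F num]] / [E [T [F num]] / [E [T [F num]] / [E [T [F num]]]]]]

5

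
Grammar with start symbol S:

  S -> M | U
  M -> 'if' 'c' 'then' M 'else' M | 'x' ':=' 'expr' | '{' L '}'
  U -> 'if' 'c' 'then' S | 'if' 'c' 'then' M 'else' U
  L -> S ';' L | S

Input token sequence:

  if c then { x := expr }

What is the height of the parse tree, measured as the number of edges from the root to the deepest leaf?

[S [U if c then [S [M { [L [S [M x := expr]]] }]]]]

7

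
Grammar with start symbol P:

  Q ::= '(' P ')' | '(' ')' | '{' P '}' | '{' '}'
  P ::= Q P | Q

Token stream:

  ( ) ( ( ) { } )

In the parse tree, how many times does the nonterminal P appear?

[P [Q ( )] [P [Q ( [P [Q ( )] [P [Q { }]]] )]]]

4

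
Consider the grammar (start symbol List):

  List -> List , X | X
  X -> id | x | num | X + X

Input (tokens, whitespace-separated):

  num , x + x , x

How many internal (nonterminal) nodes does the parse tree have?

[List [List [List [X num]] , [X [X x] + [X x]]] , [X x]]

8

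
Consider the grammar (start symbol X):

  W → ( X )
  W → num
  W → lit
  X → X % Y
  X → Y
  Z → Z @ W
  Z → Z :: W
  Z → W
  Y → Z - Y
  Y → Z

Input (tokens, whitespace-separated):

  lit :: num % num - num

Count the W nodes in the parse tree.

4

[X [X [Y [Z [Z [W lit]] :: [W num]]]] % [Y [Z [W num]] - [Y [Z [W num]]]]]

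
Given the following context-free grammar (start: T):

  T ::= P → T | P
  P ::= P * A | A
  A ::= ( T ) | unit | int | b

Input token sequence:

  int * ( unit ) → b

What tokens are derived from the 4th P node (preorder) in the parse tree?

b

[T [P [P [A int]] * [A ( [T [P [A unit]]] )]] → [T [P [A b]]]]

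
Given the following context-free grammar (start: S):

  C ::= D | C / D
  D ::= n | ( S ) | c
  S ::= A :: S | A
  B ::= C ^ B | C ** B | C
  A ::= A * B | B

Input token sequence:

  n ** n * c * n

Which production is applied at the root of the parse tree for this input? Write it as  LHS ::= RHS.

S ::= A

[S [A [A [A [B [C [D n]] ** [B [C [D n]]]]] * [B [C [D c]]]] * [B [C [D n]]]]]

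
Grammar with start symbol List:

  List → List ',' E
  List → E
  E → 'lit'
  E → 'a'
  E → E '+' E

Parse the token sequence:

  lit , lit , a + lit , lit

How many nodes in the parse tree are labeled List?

[List [List [List [List [E lit]] , [E lit]] , [E [E a] + [E lit]]] , [E lit]]

4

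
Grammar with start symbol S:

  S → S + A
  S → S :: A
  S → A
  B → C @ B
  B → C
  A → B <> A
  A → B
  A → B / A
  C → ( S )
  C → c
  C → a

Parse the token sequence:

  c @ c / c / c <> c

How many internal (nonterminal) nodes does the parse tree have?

15

[S [A [B [C c] @ [B [C c]]] / [A [B [C c]] / [A [B [C c]] <> [A [B [C c]]]]]]]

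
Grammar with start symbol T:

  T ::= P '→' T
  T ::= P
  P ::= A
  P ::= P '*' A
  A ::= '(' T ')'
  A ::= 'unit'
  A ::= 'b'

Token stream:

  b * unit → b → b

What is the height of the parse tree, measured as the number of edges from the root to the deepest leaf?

[T [P [P [A b]] * [A unit]] → [T [P [A b]] → [T [P [A b]]]]]

5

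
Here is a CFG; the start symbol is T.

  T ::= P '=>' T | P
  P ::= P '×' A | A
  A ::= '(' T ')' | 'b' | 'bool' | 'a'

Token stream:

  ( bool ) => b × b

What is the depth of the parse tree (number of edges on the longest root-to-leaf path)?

[T [P [A ( [T [P [A bool]]] )]] => [T [P [P [A b]] × [A b]]]]

6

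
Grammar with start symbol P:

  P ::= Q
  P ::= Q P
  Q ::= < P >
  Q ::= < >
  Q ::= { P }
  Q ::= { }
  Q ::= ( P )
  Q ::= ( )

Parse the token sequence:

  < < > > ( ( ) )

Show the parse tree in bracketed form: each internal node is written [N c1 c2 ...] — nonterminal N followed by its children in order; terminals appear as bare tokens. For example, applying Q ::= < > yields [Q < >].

P
Q P
< P > P
< Q > P
< < > > P
< < > > Q
< < > > ( P )
< < > > ( Q )
< < > > ( ( ) )

[P [Q < [P [Q < >]] >] [P [Q ( [P [Q ( )]] )]]]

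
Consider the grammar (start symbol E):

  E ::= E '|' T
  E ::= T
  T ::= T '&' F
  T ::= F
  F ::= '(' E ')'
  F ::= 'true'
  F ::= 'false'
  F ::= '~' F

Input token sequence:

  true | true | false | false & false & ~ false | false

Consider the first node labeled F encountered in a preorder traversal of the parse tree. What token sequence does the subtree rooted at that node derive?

[E [E [E [E [E [T [F true]]] | [T [F true]]] | [T [F false]]] | [T [T [T [F false]] & [F false]] & [F ~ [F false]]]] | [T [F false]]]

true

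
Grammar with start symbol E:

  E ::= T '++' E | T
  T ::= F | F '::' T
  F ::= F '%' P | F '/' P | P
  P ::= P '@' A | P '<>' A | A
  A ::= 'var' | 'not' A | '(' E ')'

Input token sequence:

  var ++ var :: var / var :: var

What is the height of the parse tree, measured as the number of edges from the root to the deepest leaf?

8

[E [T [F [P [A var]]]] ++ [E [T [F [P [A var]]] :: [T [F [F [P [A var]]] / [P [A var]]] :: [T [F [P [A var]]]]]]]]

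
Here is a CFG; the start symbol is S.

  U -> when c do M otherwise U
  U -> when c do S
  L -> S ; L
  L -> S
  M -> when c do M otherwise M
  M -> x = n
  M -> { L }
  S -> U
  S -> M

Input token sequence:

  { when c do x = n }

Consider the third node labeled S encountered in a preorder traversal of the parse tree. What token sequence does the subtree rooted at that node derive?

x = n

[S [M { [L [S [U when c do [S [M x = n]]]]] }]]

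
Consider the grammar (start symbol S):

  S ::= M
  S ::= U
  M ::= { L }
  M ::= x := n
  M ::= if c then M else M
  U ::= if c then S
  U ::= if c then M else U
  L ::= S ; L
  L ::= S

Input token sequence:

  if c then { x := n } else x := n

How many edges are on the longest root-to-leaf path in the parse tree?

6

[S [M if c then [M { [L [S [M x := n]]] }] else [M x := n]]]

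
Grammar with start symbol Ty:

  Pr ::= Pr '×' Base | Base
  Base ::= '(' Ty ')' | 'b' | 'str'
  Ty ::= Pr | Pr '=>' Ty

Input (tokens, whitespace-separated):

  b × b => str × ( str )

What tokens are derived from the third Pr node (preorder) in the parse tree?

[Ty [Pr [Pr [Base b]] × [Base b]] => [Ty [Pr [Pr [Base str]] × [Base ( [Ty [Pr [Base str]]] )]]]]

str × ( str )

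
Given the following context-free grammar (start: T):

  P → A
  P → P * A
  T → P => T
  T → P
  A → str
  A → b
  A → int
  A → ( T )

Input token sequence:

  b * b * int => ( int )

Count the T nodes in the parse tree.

3

[T [P [P [P [A b]] * [A b]] * [A int]] => [T [P [A ( [T [P [A int]]] )]]]]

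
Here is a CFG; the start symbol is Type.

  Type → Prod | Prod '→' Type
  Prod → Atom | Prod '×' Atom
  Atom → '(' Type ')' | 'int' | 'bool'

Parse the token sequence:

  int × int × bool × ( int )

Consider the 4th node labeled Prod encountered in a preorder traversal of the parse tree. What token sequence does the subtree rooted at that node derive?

[Type [Prod [Prod [Prod [Prod [Atom int]] × [Atom int]] × [Atom bool]] × [Atom ( [Type [Prod [Atom int]]] )]]]

int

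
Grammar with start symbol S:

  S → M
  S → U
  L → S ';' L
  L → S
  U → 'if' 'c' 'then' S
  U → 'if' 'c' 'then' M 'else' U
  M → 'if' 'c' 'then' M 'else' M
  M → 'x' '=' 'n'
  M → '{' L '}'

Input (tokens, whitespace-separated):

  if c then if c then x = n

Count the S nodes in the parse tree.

3

[S [U if c then [S [U if c then [S [M x = n]]]]]]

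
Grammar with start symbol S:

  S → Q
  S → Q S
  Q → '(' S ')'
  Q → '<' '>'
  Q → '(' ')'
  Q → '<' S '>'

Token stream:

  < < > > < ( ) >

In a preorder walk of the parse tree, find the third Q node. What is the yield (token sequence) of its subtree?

< ( ) >

[S [Q < [S [Q < >]] >] [S [Q < [S [Q ( )]] >]]]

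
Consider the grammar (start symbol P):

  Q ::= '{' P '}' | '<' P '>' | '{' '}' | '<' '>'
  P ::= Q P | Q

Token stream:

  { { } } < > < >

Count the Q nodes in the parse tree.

[P [Q { [P [Q { }]] }] [P [Q < >] [P [Q < >]]]]

4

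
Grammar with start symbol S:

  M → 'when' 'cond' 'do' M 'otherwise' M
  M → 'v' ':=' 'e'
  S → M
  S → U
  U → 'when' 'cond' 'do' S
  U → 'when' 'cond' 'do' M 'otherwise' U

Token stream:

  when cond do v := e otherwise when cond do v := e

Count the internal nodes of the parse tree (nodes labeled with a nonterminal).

6

[S [U when cond do [M v := e] otherwise [U when cond do [S [M v := e]]]]]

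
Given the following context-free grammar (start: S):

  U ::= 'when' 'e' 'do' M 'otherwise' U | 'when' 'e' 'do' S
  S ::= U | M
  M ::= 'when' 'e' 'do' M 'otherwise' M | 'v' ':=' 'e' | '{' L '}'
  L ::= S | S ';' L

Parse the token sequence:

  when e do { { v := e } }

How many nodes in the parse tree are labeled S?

[S [U when e do [S [M { [L [S [M { [L [S [M v := e]]] }]]] }]]]]

4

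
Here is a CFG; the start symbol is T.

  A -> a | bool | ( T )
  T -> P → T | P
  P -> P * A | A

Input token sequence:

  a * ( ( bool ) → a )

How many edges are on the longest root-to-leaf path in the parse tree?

9

[T [P [P [A a]] * [A ( [T [P [A ( [T [P [A bool]]] )]] → [T [P [A a]]]] )]]]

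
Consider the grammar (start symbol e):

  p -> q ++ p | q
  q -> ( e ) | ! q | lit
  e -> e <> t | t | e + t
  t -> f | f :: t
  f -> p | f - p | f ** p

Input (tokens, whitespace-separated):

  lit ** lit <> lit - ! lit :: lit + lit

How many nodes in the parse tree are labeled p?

6

[e [e [e [t [f [f [p [q lit]]] ** [p [q lit]]]]] <> [t [f [f [p [q lit]]] - [p [q ! [q lit]]]] :: [t [f [p [q lit]]]]]] + [t [f [p [q lit]]]]]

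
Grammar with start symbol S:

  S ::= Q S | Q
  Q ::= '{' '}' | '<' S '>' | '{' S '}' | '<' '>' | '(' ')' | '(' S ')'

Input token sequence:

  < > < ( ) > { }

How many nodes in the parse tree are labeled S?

[S [Q < >] [S [Q < [S [Q ( )]] >] [S [Q { }]]]]

4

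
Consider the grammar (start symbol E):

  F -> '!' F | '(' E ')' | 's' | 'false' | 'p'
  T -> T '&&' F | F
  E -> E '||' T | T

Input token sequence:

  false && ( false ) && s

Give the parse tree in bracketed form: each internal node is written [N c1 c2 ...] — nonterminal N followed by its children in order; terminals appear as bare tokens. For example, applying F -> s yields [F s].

E
T
T && F
T && F && F
F && F && F
false && F && F
false && ( E ) && F
false && ( T ) && F
false && ( F ) && F
false && ( false ) && F
false && ( false ) && s

[E [T [T [T [F false]] && [F ( [E [T [F false]]] )]] && [F s]]]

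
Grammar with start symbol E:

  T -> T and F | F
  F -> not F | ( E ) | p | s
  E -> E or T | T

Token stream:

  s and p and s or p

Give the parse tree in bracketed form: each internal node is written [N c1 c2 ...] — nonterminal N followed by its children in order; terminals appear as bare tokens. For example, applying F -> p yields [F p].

[E [E [T [T [T [F s]] and [F p]] and [F s]]] or [T [F p]]]

E
E or T
T or T
T and F or T
T and F and F or T
F and F and F or T
s and F and F or T
s and p and F or T
s and p and s or T
s and p and s or F
s and p and s or p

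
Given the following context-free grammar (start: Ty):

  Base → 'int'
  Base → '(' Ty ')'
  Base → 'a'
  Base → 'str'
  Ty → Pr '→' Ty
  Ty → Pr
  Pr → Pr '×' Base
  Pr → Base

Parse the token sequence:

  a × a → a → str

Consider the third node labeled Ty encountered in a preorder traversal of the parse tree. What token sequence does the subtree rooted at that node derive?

str

[Ty [Pr [Pr [Base a]] × [Base a]] → [Ty [Pr [Base a]] → [Ty [Pr [Base str]]]]]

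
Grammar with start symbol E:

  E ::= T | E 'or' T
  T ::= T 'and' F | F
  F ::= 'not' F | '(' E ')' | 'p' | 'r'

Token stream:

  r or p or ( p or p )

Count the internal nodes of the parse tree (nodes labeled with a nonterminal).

[E [E [E [T [F r]]] or [T [F p]]] or [T [F ( [E [E [T [F p]]] or [T [F p]]] )]]]

15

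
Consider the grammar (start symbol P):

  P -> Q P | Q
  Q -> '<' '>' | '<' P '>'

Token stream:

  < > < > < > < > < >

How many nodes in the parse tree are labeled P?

[P [Q < >] [P [Q < >] [P [Q < >] [P [Q < >] [P [Q < >]]]]]]

5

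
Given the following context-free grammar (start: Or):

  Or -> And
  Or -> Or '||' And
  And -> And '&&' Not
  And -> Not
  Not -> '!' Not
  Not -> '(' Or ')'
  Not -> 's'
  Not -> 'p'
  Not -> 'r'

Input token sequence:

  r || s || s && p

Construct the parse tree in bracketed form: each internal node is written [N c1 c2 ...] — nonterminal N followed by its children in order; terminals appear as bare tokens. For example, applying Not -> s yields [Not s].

[Or [Or [Or [And [Not r]]] || [And [Not s]]] || [And [And [Not s]] && [Not p]]]

Or
Or || And
Or || And || And
And || And || And
Not || And || And
r || And || And
r || Not || And
r || s || And
r || s || And && Not
r || s || Not && Not
r || s || s && Not
r || s || s && p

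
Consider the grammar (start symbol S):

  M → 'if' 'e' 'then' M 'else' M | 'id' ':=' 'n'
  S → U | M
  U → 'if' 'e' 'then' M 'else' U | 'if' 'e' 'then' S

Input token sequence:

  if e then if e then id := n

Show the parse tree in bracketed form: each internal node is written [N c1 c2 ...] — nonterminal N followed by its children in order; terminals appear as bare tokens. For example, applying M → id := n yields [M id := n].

[S [U if e then [S [U if e then [S [M id := n]]]]]]

S
U
if e then S
if e then U
if e then if e then S
if e then if e then M
if e then if e then id := n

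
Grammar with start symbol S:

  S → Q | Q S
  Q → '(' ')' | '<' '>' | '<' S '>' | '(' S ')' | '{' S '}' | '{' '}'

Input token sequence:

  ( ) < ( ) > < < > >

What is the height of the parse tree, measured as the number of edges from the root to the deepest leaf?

[S [Q ( )] [S [Q < [S [Q ( )]] >] [S [Q < [S [Q < >]] >]]]]

6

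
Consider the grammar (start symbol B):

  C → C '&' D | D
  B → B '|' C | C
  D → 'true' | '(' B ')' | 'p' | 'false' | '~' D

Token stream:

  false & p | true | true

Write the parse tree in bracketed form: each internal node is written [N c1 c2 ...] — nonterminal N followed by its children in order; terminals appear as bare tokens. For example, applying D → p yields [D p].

[B [B [B [C [C [D false]] & [D p]]] | [C [D true]]] | [C [D true]]]

B
B | C
B | C | C
C | C | C
C & D | C | C
D & D | C | C
false & D | C | C
false & p | C | C
false & p | D | C
false & p | true | C
false & p | true | D
false & p | true | true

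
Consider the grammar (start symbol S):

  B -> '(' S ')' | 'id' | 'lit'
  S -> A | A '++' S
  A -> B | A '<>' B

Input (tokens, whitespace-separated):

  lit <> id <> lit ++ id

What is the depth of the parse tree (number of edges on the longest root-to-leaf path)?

5

[S [A [A [A [B lit]] <> [B id]] <> [B lit]] ++ [S [A [B id]]]]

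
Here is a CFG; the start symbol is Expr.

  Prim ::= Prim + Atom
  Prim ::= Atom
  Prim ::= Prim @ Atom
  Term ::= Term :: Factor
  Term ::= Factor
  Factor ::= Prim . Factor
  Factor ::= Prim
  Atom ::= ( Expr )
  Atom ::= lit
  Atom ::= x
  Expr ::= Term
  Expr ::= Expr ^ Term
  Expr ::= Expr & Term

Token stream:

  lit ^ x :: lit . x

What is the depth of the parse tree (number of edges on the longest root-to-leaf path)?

6

[Expr [Expr [Term [Factor [Prim [Atom lit]]]]] ^ [Term [Term [Factor [Prim [Atom x]]]] :: [Factor [Prim [Atom lit]] . [Factor [Prim [Atom x]]]]]]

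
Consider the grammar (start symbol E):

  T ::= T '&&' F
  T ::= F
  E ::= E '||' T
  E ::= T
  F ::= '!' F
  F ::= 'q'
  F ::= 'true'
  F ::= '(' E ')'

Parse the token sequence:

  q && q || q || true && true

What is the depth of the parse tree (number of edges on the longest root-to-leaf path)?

[E [E [E [T [T [F q]] && [F q]]] || [T [F q]]] || [T [T [F true]] && [F true]]]

6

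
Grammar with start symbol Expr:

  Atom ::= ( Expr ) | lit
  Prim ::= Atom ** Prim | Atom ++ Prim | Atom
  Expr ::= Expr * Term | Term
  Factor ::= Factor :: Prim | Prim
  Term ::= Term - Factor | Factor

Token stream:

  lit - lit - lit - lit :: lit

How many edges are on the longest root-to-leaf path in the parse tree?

8

[Expr [Term [Term [Term [Term [Factor [Prim [Atom lit]]]] - [Factor [Prim [Atom lit]]]] - [Factor [Prim [Atom lit]]]] - [Factor [Factor [Prim [Atom lit]]] :: [Prim [Atom lit]]]]]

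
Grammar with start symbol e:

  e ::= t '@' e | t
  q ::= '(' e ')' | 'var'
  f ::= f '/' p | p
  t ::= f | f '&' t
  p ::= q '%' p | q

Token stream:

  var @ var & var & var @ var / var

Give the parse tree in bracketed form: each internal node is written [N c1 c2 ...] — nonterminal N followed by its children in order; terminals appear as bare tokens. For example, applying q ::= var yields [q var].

[e [t [f [p [q var]]]] @ [e [t [f [p [q var]]] & [t [f [p [q var]]] & [t [f [p [q var]]]]]] @ [e [t [f [f [p [q var]]] / [p [q var]]]]]]]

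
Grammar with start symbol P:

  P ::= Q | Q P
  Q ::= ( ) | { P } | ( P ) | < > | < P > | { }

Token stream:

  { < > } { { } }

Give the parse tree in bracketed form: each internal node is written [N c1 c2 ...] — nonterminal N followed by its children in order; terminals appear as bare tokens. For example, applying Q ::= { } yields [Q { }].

P
Q P
{ P } P
{ Q } P
{ < > } P
{ < > } Q
{ < > } { P }
{ < > } { Q }
{ < > } { { } }

[P [Q { [P [Q < >]] }] [P [Q { [P [Q { }]] }]]]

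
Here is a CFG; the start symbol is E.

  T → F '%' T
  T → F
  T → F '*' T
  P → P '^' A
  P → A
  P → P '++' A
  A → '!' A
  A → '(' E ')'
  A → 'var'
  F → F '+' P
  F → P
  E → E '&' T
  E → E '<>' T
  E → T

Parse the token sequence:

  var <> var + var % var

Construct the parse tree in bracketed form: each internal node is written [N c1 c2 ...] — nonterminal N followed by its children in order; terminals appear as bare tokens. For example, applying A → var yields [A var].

[E [E [T [F [P [A var]]]]] <> [T [F [F [P [A var]]] + [P [A var]]] % [T [F [P [A var]]]]]]

E
E <> T
T <> T
F <> T
P <> T
A <> T
var <> T
var <> F % T
var <> F + P % T
var <> P + P % T
var <> A + P % T
var <> var + P % T
var <> var + A % T
var <> var + var % T
var <> var + var % F
var <> var + var % P
var <> var + var % A
var <> var + var % var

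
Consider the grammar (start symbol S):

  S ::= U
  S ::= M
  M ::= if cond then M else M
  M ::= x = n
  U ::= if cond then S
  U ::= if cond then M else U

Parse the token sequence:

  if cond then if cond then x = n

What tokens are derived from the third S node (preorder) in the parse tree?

[S [U if cond then [S [U if cond then [S [M x = n]]]]]]

x = n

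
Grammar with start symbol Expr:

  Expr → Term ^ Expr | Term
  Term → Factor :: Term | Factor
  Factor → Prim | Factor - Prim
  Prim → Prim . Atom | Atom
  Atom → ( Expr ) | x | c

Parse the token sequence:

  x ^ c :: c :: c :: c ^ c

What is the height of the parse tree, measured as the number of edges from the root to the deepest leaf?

9

[Expr [Term [Factor [Prim [Atom x]]]] ^ [Expr [Term [Factor [Prim [Atom c]]] :: [Term [Factor [Prim [Atom c]]] :: [Term [Factor [Prim [Atom c]]] :: [Term [Factor [Prim [Atom c]]]]]]] ^ [Expr [Term [Factor [Prim [Atom c]]]]]]]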